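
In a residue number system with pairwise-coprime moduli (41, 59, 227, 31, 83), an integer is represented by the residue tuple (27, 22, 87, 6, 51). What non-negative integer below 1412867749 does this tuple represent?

The moduli are pairwise coprime; N = 41·59·227·31·83 = 1412867749.
N/41 = 34460189; 34460189 ≡ 17 (mod 41); 17·29 ≡ 1, so inverse 29.
N/59 = 23946911; 23946911 ≡ 50 (mod 59); 50·13 ≡ 1, so inverse 13.
N/227 = 6224087; 6224087 ≡ 201 (mod 227); 201·96 ≡ 1, so inverse 96.
N/31 = 45576379; 45576379 ≡ 24 (mod 31); 24·22 ≡ 1, so inverse 22.
N/83 = 17022503; 17022503 ≡ 33 (mod 83); 33·78 ≡ 1, so inverse 78.
x ≡ 27·34460189·29 + 22·23946911·13 + 87·6224087·96 + 6·45576379·22 + 51·17022503·78 = 159546318119.
159546318119 mod 1412867749 = 1305130231.

1305130231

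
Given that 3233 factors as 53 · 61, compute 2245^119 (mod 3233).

Mod 53: 2245 ≡ 19; by Fermat, exponent reduces to 119 mod 52 = 15; 19^15 ≡ 18 (mod 53).
Mod 61: 2245 ≡ 49; by Fermat, exponent reduces to 119 mod 60 = 59; 49^59 ≡ 5 (mod 61).
Combine by CRT: x ≡ 18 (mod 53), x ≡ 5 (mod 61) ⇒ x ≡ 2933 (mod 3233).

2933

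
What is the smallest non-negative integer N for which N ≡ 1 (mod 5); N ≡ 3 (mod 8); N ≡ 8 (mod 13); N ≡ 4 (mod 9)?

931

The moduli are pairwise coprime; M = 5·8·13·9 = 4680.
M/5 = 936; 936 ≡ 1 (mod 5), inverse 1.
M/8 = 585; 585 ≡ 1 (mod 8), inverse 1.
M/13 = 360; 360 ≡ 9 (mod 13); 9·3 ≡ 1, so inverse 3.
M/9 = 520; 520 ≡ 7 (mod 9); 7·4 ≡ 1, so inverse 4.
N ≡ 1·936·1 + 3·585·1 + 8·360·3 + 4·520·4 = 19651.
19651 mod 4680 = 931.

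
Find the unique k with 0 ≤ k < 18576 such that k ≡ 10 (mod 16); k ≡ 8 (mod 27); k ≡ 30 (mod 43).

The moduli are pairwise coprime; N = 16·27·43 = 18576.
N/16 = 1161; 1161 ≡ 9 (mod 16); 9·9 ≡ 1, so inverse 9.
N/27 = 688; 688 ≡ 13 (mod 27); 13·25 ≡ 1, so inverse 25.
N/43 = 432; 432 ≡ 2 (mod 43); 2·22 ≡ 1, so inverse 22.
k ≡ 10·1161·9 + 8·688·25 + 30·432·22 = 527210.
527210 mod 18576 = 7082.

7082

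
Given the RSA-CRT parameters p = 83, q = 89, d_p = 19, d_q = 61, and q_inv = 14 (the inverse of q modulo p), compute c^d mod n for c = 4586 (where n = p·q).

m₁ = c^(d_p) mod p: c ≡ 21 (mod 83), and 21^19 mod 83 = 75.
m₂ = c^(d_q) mod q: c ≡ 47 (mod 89), and 47^61 mod 89 = 68.
h = q_inv·(m₁ − m₂) mod p = 14·(75 − 68) mod 83 = 15.
m = m₂ + h·q = 68 + 15·89 = 1403.

1403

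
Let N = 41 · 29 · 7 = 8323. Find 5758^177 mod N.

5244

Mod 41: 5758 ≡ 18; by Fermat, exponent reduces to 177 mod 40 = 17; 18^17 ≡ 37 (mod 41).
Mod 29: 5758 ≡ 16; by Fermat, exponent reduces to 177 mod 28 = 9; 16^9 ≡ 24 (mod 29).
Mod 7: 5758 ≡ 4; by Fermat, exponent reduces to 177 mod 6 = 3; 4^3 ≡ 1 (mod 7).
Combine by CRT: x ≡ 37 (mod 41), x ≡ 24 (mod 29), x ≡ 1 (mod 7) ⇒ x ≡ 5244 (mod 8323).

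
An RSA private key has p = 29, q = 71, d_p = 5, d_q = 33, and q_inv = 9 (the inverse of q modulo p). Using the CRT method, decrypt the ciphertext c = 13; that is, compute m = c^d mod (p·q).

m₁ = c^(d_p) mod p: c ≡ 13 (mod 29), and 13^5 mod 29 = 6.
m₂ = c^(d_q) mod q: c ≡ 13 (mod 71), and 13^33 mod 71 = 21.
h = q_inv·(m₁ − m₂) mod p = 9·(6 − 21) mod 29 = 10.
m = m₂ + h·q = 21 + 10·71 = 731.

731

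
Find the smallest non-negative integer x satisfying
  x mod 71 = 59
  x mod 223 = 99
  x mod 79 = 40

664193

The moduli are pairwise coprime; N = 71·223·79 = 1250807.
N/71 = 17617; 17617 ≡ 9 (mod 71); 9·8 ≡ 1, so inverse 8.
N/223 = 5609; 5609 ≡ 34 (mod 223); 34·164 ≡ 1, so inverse 164.
N/79 = 15833; 15833 ≡ 33 (mod 79); 33·12 ≡ 1, so inverse 12.
x ≡ 59·17617·8 + 99·5609·164 + 40·15833·12 = 106982788.
106982788 mod 1250807 = 664193.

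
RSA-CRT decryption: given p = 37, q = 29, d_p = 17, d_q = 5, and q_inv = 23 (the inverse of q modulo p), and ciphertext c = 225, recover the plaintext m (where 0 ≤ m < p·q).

m₁ = c^(d_p) mod p: c ≡ 3 (mod 37), and 3^17 mod 37 = 25.
m₂ = c^(d_q) mod q: c ≡ 22 (mod 29), and 22^5 mod 29 = 13.
h = q_inv·(m₁ − m₂) mod p = 23·(25 − 13) mod 37 = 17.
m = m₂ + h·q = 13 + 17·29 = 506.

506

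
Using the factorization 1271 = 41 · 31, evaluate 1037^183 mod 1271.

Mod 41: 1037 ≡ 12; by Fermat, exponent reduces to 183 mod 40 = 23; 12^23 ≡ 35 (mod 41).
Mod 31: 1037 ≡ 14; by Fermat, exponent reduces to 183 mod 30 = 3; 14^3 ≡ 16 (mod 31).
Combine by CRT: x ≡ 35 (mod 41), x ≡ 16 (mod 31) ⇒ x ≡ 1101 (mod 1271).

1101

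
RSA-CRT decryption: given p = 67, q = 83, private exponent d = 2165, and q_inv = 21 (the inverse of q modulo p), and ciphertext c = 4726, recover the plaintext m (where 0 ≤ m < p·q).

d_p = d mod (p−1) = 2165 mod 66 = 53; d_q = d mod (q−1) = 33.
m₁ = c^(d_p) mod p: c ≡ 36 (mod 67), and 36^53 mod 67 = 10.
m₂ = c^(d_q) mod q: c ≡ 78 (mod 83), and 78^33 mod 83 = 40.
h = q_inv·(m₁ − m₂) mod p = 21·(10 − 40) mod 67 = 40.
m = m₂ + h·q = 40 + 40·83 = 3360.

3360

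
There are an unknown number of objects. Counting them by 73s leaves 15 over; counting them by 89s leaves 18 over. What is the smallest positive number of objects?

Combine the congruences pairwise.
From N ≡ 15 (mod 73) write N = 15 + 73t. Substituting into N ≡ 18 (mod 89) gives 73t ≡ 3 (mod 89), and since 73⁻¹ ≡ 50 (mod 89), t ≡ 61. Hence N ≡ 15 + 73·61 = 4468 (mod 6497).

4468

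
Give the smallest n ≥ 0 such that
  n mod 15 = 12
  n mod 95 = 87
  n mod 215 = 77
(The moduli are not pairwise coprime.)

1797

gcd(15, 95) = 5 and 5 | (87 − 12), so the pair is consistent; merging gives n ≡ 87 (mod 285), where 285 = lcm(15, 95).
gcd(285, 215) = 5 and 5 | (77 − 87), so the pair is consistent; merging gives n ≡ 1797 (mod 12255), where 12255 = lcm(285, 215).
The solution is unique modulo lcm(15, 95, 215) = 12255.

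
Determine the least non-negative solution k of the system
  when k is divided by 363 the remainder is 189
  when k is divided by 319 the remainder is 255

gcd(363, 319) = 11 and 11 | (255 − 189), so the pair is consistent; merging gives k ≡ 5997 (mod 10527), where 10527 = lcm(363, 319).
The solution is unique modulo lcm(363, 319) = 10527.

5997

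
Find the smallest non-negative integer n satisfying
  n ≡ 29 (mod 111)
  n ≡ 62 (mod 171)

Combine the congruences pairwise.
gcd(111, 171) = 3 and 3 | (62 − 29), so the pair is consistent; merging gives n ≡ 917 (mod 6327), where 6327 = lcm(111, 171).
The solution is unique modulo lcm(111, 171) = 6327.

917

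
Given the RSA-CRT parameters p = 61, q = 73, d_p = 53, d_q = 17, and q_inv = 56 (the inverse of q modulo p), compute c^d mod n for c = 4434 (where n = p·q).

m₁ = c^(d_p) mod p: c ≡ 42 (mod 61), and 42^53 mod 61 = 15.
m₂ = c^(d_q) mod q: c ≡ 54 (mod 73), and 54^17 mod 73 = 50.
h = q_inv·(m₁ − m₂) mod p = 56·(15 − 50) mod 61 = 53.
m = m₂ + h·q = 50 + 53·73 = 3919.

3919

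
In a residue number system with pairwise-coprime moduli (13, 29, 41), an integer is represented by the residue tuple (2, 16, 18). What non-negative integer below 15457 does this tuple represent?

From x ≡ 2 (mod 13) write x = 2 + 13t. Substituting into x ≡ 16 (mod 29) gives 13t ≡ 14 (mod 29), and since 13⁻¹ ≡ 9 (mod 29), t ≡ 10. Hence x ≡ 2 + 13·10 = 132 (mod 377).
From x ≡ 132 (mod 377) write x = 132 + 377t. Substituting into x ≡ 18 (mod 41) gives 377t ≡ 9 (mod 41), and since 8⁻¹ ≡ 36 (mod 41), t ≡ 37. Hence x ≡ 132 + 377·37 = 14081 (mod 15457).

14081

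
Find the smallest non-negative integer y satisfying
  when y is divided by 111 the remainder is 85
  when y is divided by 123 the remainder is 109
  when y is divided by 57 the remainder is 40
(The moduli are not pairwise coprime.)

gcd(111, 123) = 3 and 3 | (109 − 85), so the pair is consistent; merging gives y ≡ 4414 (mod 4551), where 4551 = lcm(111, 123).
gcd(4551, 57) = 3 and 3 | (40 − 4414), so the pair is consistent; merging gives y ≡ 54475 (mod 86469), where 86469 = lcm(4551, 57).
The solution is unique modulo lcm(111, 123, 57) = 86469.

54475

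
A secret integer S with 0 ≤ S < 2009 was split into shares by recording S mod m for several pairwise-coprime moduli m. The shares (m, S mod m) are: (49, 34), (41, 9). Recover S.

From S ≡ 34 (mod 49) write S = 34 + 49t. Substituting into S ≡ 9 (mod 41) gives 49t ≡ 16 (mod 41), and since 8⁻¹ ≡ 36 (mod 41), t ≡ 2. Hence S ≡ 34 + 49·2 = 132 (mod 2009).

132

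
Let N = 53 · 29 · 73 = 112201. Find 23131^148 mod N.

32119

Mod 53: 23131 ≡ 23; by Fermat, exponent reduces to 148 mod 52 = 44; 23^44 ≡ 1 (mod 53).
Mod 29: 23131 ≡ 18; by Fermat, exponent reduces to 148 mod 28 = 8; 18^8 ≡ 16 (mod 29).
Mod 73: 23131 ≡ 63; by Fermat, exponent reduces to 148 mod 72 = 4; 63^4 ≡ 72 (mod 73).
Combine by CRT: x ≡ 1 (mod 53), x ≡ 16 (mod 29), x ≡ 72 (mod 73) ⇒ x ≡ 32119 (mod 112201).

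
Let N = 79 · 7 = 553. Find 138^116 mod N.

4

Mod 79: 138 ≡ 59; by Fermat, exponent reduces to 116 mod 78 = 38; 59^38 ≡ 4 (mod 79).
Mod 7: 138 ≡ 5; by Fermat, exponent reduces to 116 mod 6 = 2; 5^2 ≡ 4 (mod 7).
Combine by CRT: x ≡ 4 (mod 79), x ≡ 4 (mod 7) ⇒ x ≡ 4 (mod 553).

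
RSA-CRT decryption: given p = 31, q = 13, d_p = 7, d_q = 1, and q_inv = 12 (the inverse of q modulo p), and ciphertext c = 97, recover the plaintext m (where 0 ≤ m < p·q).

m₁ = c^(d_p) mod p: c ≡ 4 (mod 31), and 4^7 mod 31 = 16.
m₂ = c^(d_q) mod q: c ≡ 6 (mod 13), and 6^1 mod 13 = 6.
h = q_inv·(m₁ − m₂) mod p = 12·(16 − 6) mod 31 = 27.
m = m₂ + h·q = 6 + 27·13 = 357.

357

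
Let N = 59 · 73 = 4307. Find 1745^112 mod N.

Mod 59: 1745 ≡ 34; by Fermat, exponent reduces to 112 mod 58 = 54; 34^54 ≡ 21 (mod 59).
Mod 73: 1745 ≡ 66; by Fermat, exponent reduces to 112 mod 72 = 40; 66^40 ≡ 8 (mod 73).
Combine by CRT: x ≡ 21 (mod 59), x ≡ 8 (mod 73) ⇒ x ≡ 1614 (mod 4307).

1614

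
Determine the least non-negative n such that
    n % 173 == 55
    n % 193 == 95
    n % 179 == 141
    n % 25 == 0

The moduli are pairwise coprime; M = 173·193·179·25 = 149415775.
M/173 = 863675; 863675 ≡ 59 (mod 173); 59·44 ≡ 1, so inverse 44.
M/193 = 774175; 774175 ≡ 52 (mod 193); 52·26 ≡ 1, so inverse 26.
M/179 = 834725; 834725 ≡ 48 (mod 179); 48·138 ≡ 1, so inverse 138.
M/25 = 5976631; 5976631 ≡ 6 (mod 25); 6·21 ≡ 1, so inverse 21.
n ≡ 55·863675·44 + 95·774175·26 + 141·834725·138 + 0·5976631·21 = 20244384800.
20244384800 mod 149415775 = 73255175.

73255175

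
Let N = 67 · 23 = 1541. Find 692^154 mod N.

Mod 67: 692 ≡ 22; by Fermat, exponent reduces to 154 mod 66 = 22; 22^22 ≡ 1 (mod 67).
Mod 23: 692 ≡ 2; since 22 | 154, by Fermat 2^154 ≡ 1 (mod 23).
Combine by CRT: x ≡ 1 (mod 67), x ≡ 1 (mod 23) ⇒ x ≡ 1 (mod 1541).

1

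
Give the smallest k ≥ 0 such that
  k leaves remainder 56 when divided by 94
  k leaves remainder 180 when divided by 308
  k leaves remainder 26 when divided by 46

gcd(94, 308) = 2 and 2 | (180 − 56), so the pair is consistent; merging gives k ≡ 10960 (mod 14476), where 14476 = lcm(94, 308).
gcd(14476, 46) = 2 and 2 | (26 − 10960), so the pair is consistent; merging gives k ≡ 329432 (mod 332948), where 332948 = lcm(14476, 46).
The solution is unique modulo lcm(94, 308, 46) = 332948.

329432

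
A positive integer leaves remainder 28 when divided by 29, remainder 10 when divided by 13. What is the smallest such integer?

From N ≡ 28 (mod 29) write N = 28 + 29t. Substituting into N ≡ 10 (mod 13) gives 29t ≡ 8 (mod 13), and since 3⁻¹ ≡ 9 (mod 13), t ≡ 7. Hence N ≡ 28 + 29·7 = 231 (mod 377).

231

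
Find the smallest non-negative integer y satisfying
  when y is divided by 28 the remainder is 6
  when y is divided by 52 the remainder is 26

Combine the congruences pairwise.
gcd(28, 52) = 4 and 4 | (26 − 6), so the pair is consistent; merging gives y ≡ 286 (mod 364), where 364 = lcm(28, 52).
The solution is unique modulo lcm(28, 52) = 364.

286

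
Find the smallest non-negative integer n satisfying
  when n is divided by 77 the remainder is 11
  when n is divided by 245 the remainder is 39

2244

gcd(77, 245) = 7 and 7 | (39 − 11), so the pair is consistent; merging gives n ≡ 2244 (mod 2695), where 2695 = lcm(77, 245).
The solution is unique modulo lcm(77, 245) = 2695.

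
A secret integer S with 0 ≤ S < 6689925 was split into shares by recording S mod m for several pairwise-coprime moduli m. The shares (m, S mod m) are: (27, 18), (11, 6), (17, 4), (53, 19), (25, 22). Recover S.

From S ≡ 18 (mod 27) write S = 18 + 27t. Substituting into S ≡ 6 (mod 11) gives 27t ≡ 10 (mod 11), and since 5⁻¹ ≡ 9 (mod 11), t ≡ 2. Hence S ≡ 18 + 27·2 = 72 (mod 297).
From S ≡ 72 (mod 297) write S = 72 + 297t. Substituting into S ≡ 4 (mod 17) gives 297t ≡ 0 (mod 17), and since 8⁻¹ ≡ 15 (mod 17), t ≡ 0. Hence S ≡ 72 + 297·0 = 72 (mod 5049).
From S ≡ 72 (mod 5049) write S = 72 + 5049t. Substituting into S ≡ 19 (mod 53) gives 5049t ≡ 0 (mod 53), and since 14⁻¹ ≡ 19 (mod 53), t ≡ 0. Hence S ≡ 72 + 5049·0 = 72 (mod 267597).
From S ≡ 72 (mod 267597) write S = 72 + 267597t. Substituting into S ≡ 22 (mod 25) gives 267597t ≡ 0 (mod 25), and since 22⁻¹ ≡ 8 (mod 25), t ≡ 0. Hence S ≡ 72 + 267597·0 = 72 (mod 6689925).

72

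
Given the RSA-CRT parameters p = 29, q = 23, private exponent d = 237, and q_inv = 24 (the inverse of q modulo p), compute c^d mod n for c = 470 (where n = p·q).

d_p = d mod (p−1) = 237 mod 28 = 13; d_q = d mod (q−1) = 17.
m₁ = c^(d_p) mod p: c ≡ 6 (mod 29), and 6^13 mod 29 = 5.
m₂ = c^(d_q) mod q: c ≡ 10 (mod 23), and 10^17 mod 23 = 17.
h = q_inv·(m₁ − m₂) mod p = 24·(5 − 17) mod 29 = 2.
m = m₂ + h·q = 17 + 2·23 = 63.

63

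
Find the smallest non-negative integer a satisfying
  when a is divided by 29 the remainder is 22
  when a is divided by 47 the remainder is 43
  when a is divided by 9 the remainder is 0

10665

Combine the congruences pairwise.
From a ≡ 22 (mod 29) write a = 22 + 29t. Substituting into a ≡ 43 (mod 47) gives 29t ≡ 21 (mod 47), and since 29⁻¹ ≡ 13 (mod 47), t ≡ 38. Hence a ≡ 22 + 29·38 = 1124 (mod 1363).
From a ≡ 1124 (mod 1363) write a = 1124 + 1363t. Substituting into a ≡ 0 (mod 9) gives 1363t ≡ 1 (mod 9), and since 4⁻¹ ≡ 7 (mod 9), t ≡ 7. Hence a ≡ 1124 + 1363·7 = 10665 (mod 12267).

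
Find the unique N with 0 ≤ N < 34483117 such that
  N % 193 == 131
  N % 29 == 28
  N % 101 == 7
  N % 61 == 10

21720158

From N ≡ 131 (mod 193) write N = 131 + 193t. Substituting into N ≡ 28 (mod 29) gives 193t ≡ 13 (mod 29), and since 19⁻¹ ≡ 26 (mod 29), t ≡ 19. Hence N ≡ 131 + 193·19 = 3798 (mod 5597).
From N ≡ 3798 (mod 5597) write N = 3798 + 5597t. Substituting into N ≡ 7 (mod 101) gives 5597t ≡ 47 (mod 101), and since 42⁻¹ ≡ 89 (mod 101), t ≡ 42. Hence N ≡ 3798 + 5597·42 = 238872 (mod 565297).
From N ≡ 238872 (mod 565297) write N = 238872 + 565297t. Substituting into N ≡ 10 (mod 61) gives 565297t ≡ 14 (mod 61), and since 10⁻¹ ≡ 55 (mod 61), t ≡ 38. Hence N ≡ 238872 + 565297·38 = 21720158 (mod 34483117).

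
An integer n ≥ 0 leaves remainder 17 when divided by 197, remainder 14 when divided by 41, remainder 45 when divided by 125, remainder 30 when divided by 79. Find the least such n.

From n ≡ 17 (mod 197) write n = 17 + 197t. Substituting into n ≡ 14 (mod 41) gives 197t ≡ 38 (mod 41), and since 33⁻¹ ≡ 5 (mod 41), t ≡ 26. Hence n ≡ 17 + 197·26 = 5139 (mod 8077).
From n ≡ 5139 (mod 8077) write n = 5139 + 8077t. Substituting into n ≡ 45 (mod 125) gives 8077t ≡ 31 (mod 125), and since 77⁻¹ ≡ 13 (mod 125), t ≡ 28. Hence n ≡ 5139 + 8077·28 = 231295 (mod 1009625).
From n ≡ 231295 (mod 1009625) write n = 231295 + 1009625t. Substituting into n ≡ 30 (mod 79) gives 1009625t ≡ 47 (mod 79), and since 5⁻¹ ≡ 16 (mod 79), t ≡ 41. Hence n ≡ 231295 + 1009625·41 = 41625920 (mod 79760375).

41625920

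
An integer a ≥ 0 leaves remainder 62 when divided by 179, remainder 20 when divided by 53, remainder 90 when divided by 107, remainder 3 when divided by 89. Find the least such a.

The moduli are pairwise coprime; N = 179·53·107·89 = 90344701.
N/179 = 504719; 504719 ≡ 118 (mod 179); 118·44 ≡ 1, so inverse 44.
N/53 = 1704617; 1704617 ≡ 31 (mod 53); 31·12 ≡ 1, so inverse 12.
N/107 = 844343; 844343 ≡ 6 (mod 107); 6·18 ≡ 1, so inverse 18.
N/89 = 1015109; 1015109 ≡ 64 (mod 89); 64·32 ≡ 1, so inverse 32.
a ≡ 62·504719·44 + 20·1704617·12 + 90·844343·18 + 3·1015109·32 = 3251267636.
3251267636 mod 90344701 = 89203101.

89203101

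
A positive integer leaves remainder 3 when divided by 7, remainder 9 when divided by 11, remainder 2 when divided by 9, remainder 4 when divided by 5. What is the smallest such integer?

The moduli are pairwise coprime; N = 7·11·9·5 = 3465.
N/7 = 495; 495 ≡ 5 (mod 7); 5·3 ≡ 1, so inverse 3.
N/11 = 315; 315 ≡ 7 (mod 11); 7·8 ≡ 1, so inverse 8.
N/9 = 385; 385 ≡ 7 (mod 9); 7·4 ≡ 1, so inverse 4.
N/5 = 693; 693 ≡ 3 (mod 5); 3·2 ≡ 1, so inverse 2.
a ≡ 3·495·3 + 9·315·8 + 2·385·4 + 4·693·2 = 35759.
35759 mod 3465 = 1109.

1109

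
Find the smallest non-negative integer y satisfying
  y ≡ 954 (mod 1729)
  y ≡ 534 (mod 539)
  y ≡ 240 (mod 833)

Combine the congruences pairwise.
gcd(1729, 539) = 7 and 7 | (534 − 954), so the pair is consistent; merging gives y ≡ 94320 (mod 133133), where 133133 = lcm(1729, 539).
gcd(133133, 833) = 49 and 49 | (240 − 94320), so the pair is consistent; merging gives y ≡ 1558783 (mod 2263261), where 2263261 = lcm(133133, 833).
The solution is unique modulo lcm(1729, 539, 833) = 2263261.

1558783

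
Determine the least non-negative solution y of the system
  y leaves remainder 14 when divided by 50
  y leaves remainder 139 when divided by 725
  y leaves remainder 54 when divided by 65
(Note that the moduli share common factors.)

gcd(50, 725) = 25 and 25 | (139 − 14), so the pair is consistent; merging gives y ≡ 864 (mod 1450), where 1450 = lcm(50, 725).
gcd(1450, 65) = 5 and 5 | (54 − 864), so the pair is consistent; merging gives y ≡ 8114 (mod 18850), where 18850 = lcm(1450, 65).
The solution is unique modulo lcm(50, 725, 65) = 18850.

8114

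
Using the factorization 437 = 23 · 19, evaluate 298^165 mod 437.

Mod 23: 298 ≡ 22; by Fermat, exponent reduces to 165 mod 22 = 11; 22^11 ≡ 22 (mod 23).
Mod 19: 298 ≡ 13; by Fermat, exponent reduces to 165 mod 18 = 3; 13^3 ≡ 12 (mod 19).
Combine by CRT: x ≡ 22 (mod 23), x ≡ 12 (mod 19) ⇒ x ≡ 183 (mod 437).

183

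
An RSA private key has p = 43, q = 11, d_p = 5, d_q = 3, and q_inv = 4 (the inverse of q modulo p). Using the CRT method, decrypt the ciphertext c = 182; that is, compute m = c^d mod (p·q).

326

m₁ = c^(d_p) mod p: c ≡ 10 (mod 43), and 10^5 mod 43 = 25.
m₂ = c^(d_q) mod q: c ≡ 6 (mod 11), and 6^3 mod 11 = 7.
h = q_inv·(m₁ − m₂) mod p = 4·(25 − 7) mod 43 = 29.
m = m₂ + h·q = 7 + 29·11 = 326.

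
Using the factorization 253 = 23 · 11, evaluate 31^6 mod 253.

Mod 23: 31 ≡ 8; 8^6 ≡ 13 (mod 23).
Mod 11: 31 ≡ 9; 9^6 ≡ 9 (mod 11).
Combine by CRT: x ≡ 13 (mod 23), x ≡ 9 (mod 11) ⇒ x ≡ 174 (mod 253).

174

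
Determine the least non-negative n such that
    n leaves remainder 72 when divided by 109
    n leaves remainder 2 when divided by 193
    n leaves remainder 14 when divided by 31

487520

Combine the congruences pairwise.
From n ≡ 72 (mod 109) write n = 72 + 109t. Substituting into n ≡ 2 (mod 193) gives 109t ≡ 123 (mod 193), and since 109⁻¹ ≡ 85 (mod 193), t ≡ 33. Hence n ≡ 72 + 109·33 = 3669 (mod 21037).
From n ≡ 3669 (mod 21037) write n = 3669 + 21037t. Substituting into n ≡ 14 (mod 31) gives 21037t ≡ 3 (mod 31), and since 19⁻¹ ≡ 18 (mod 31), t ≡ 23. Hence n ≡ 3669 + 21037·23 = 487520 (mod 652147).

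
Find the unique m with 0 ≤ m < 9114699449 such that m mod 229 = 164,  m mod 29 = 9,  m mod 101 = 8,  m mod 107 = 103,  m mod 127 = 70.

The moduli are pairwise coprime; N = 229·29·101·107·127 = 9114699449.
N/229 = 39802181; 39802181 ≡ 149 (mod 229); 149·83 ≡ 1, so inverse 83.
N/29 = 314299981; 314299981 ≡ 11 (mod 29); 11·8 ≡ 1, so inverse 8.
N/101 = 90244549; 90244549 ≡ 39 (mod 101); 39·57 ≡ 1, so inverse 57.
N/107 = 85184107; 85184107 ≡ 16 (mod 107); 16·87 ≡ 1, so inverse 87.
N/127 = 71769287; 71769287 ≡ 63 (mod 127); 63·125 ≡ 1, so inverse 125.
m ≡ 164·39802181·83 + 9·314299981·8 + 8·90244549·57 + 103·85184107·87 + 70·71769287·125 = 1996884444825.
1996884444825 mod 9114699449 = 765265494.

765265494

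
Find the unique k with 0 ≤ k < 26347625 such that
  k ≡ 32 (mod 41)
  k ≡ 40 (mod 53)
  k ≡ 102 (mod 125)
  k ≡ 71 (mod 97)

9292477

Combine the congruences pairwise.
From k ≡ 32 (mod 41) write k = 32 + 41t. Substituting into k ≡ 40 (mod 53) gives 41t ≡ 8 (mod 53), and since 41⁻¹ ≡ 22 (mod 53), t ≡ 17. Hence k ≡ 32 + 41·17 = 729 (mod 2173).
From k ≡ 729 (mod 2173) write k = 729 + 2173t. Substituting into k ≡ 102 (mod 125) gives 2173t ≡ 123 (mod 125), and since 48⁻¹ ≡ 112 (mod 125), t ≡ 26. Hence k ≡ 729 + 2173·26 = 57227 (mod 271625).
From k ≡ 57227 (mod 271625) write k = 57227 + 271625t. Substituting into k ≡ 71 (mod 97) gives 271625t ≡ 74 (mod 97), and since 25⁻¹ ≡ 66 (mod 97), t ≡ 34. Hence k ≡ 57227 + 271625·34 = 9292477 (mod 26347625).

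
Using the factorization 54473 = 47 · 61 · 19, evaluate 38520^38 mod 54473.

Mod 47: 38520 ≡ 27; 27^38 ≡ 16 (mod 47).
Mod 61: 38520 ≡ 29; 29^38 ≡ 48 (mod 61).
Mod 19: 38520 ≡ 7; by Fermat, exponent reduces to 38 mod 18 = 2; 7^2 ≡ 11 (mod 19).
Combine by CRT: x ≡ 16 (mod 47), x ≡ 48 (mod 61), x ≡ 11 (mod 19) ⇒ x ≡ 28169 (mod 54473).

28169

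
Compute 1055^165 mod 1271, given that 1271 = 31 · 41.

776

Mod 31: 1055 ≡ 1; by Fermat, exponent reduces to 165 mod 30 = 15; 1^15 ≡ 1 (mod 31).
Mod 41: 1055 ≡ 30; by Fermat, exponent reduces to 165 mod 40 = 5; 30^5 ≡ 38 (mod 41).
Combine by CRT: x ≡ 1 (mod 31), x ≡ 38 (mod 41) ⇒ x ≡ 776 (mod 1271).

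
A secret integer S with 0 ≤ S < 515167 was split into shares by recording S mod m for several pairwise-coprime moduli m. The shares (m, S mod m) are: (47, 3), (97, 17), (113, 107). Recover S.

137854

The moduli are pairwise coprime; N = 47·97·113 = 515167.
N/47 = 10961; 10961 ≡ 10 (mod 47); 10·33 ≡ 1, so inverse 33.
N/97 = 5311; 5311 ≡ 73 (mod 97); 73·4 ≡ 1, so inverse 4.
N/113 = 4559; 4559 ≡ 39 (mod 113); 39·29 ≡ 1, so inverse 29.
S ≡ 3·10961·33 + 17·5311·4 + 107·4559·29 = 15592864.
15592864 mod 515167 = 137854.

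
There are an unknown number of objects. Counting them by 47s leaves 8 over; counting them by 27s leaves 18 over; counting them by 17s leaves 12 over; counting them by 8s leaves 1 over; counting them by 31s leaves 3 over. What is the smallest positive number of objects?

441009

From N ≡ 8 (mod 47) write N = 8 + 47t. Substituting into N ≡ 18 (mod 27) gives 47t ≡ 10 (mod 27), and since 20⁻¹ ≡ 23 (mod 27), t ≡ 14. Hence N ≡ 8 + 47·14 = 666 (mod 1269).
From N ≡ 666 (mod 1269) write N = 666 + 1269t. Substituting into N ≡ 12 (mod 17) gives 1269t ≡ 9 (mod 17), and since 11⁻¹ ≡ 14 (mod 17), t ≡ 7. Hence N ≡ 666 + 1269·7 = 9549 (mod 21573).
From N ≡ 9549 (mod 21573) write N = 9549 + 21573t. Substituting into N ≡ 1 (mod 8) gives 21573t ≡ 4 (mod 8), and since 5⁻¹ ≡ 5 (mod 8), t ≡ 4. Hence N ≡ 9549 + 21573·4 = 95841 (mod 172584).
From N ≡ 95841 (mod 172584) write N = 95841 + 172584t. Substituting into N ≡ 3 (mod 31) gives 172584t ≡ 14 (mod 31), and since 7⁻¹ ≡ 9 (mod 31), t ≡ 2. Hence N ≡ 95841 + 172584·2 = 441009 (mod 5350104).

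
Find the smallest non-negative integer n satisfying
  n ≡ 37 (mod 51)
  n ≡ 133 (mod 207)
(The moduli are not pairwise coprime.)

547

gcd(51, 207) = 3 and 3 | (133 − 37), so the pair is consistent; merging gives n ≡ 547 (mod 3519), where 3519 = lcm(51, 207).
The solution is unique modulo lcm(51, 207) = 3519.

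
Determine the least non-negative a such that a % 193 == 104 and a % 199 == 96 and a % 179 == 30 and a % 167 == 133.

901591884

The moduli are pairwise coprime; N = 193·199·179·167 = 1148100451.
N/193 = 5948707; 5948707 ≡ 61 (mod 193); 61·19 ≡ 1, so inverse 19.
N/199 = 5769349; 5769349 ≡ 140 (mod 199); 140·172 ≡ 1, so inverse 172.
N/179 = 6413969; 6413969 ≡ 41 (mod 179); 41·131 ≡ 1, so inverse 131.
N/167 = 6874853; 6874853 ≡ 131 (mod 167); 131·51 ≡ 1, so inverse 51.
a ≡ 104·5948707·19 + 96·5769349·172 + 30·6413969·131 + 133·6874853·51 = 178857161789.
178857161789 mod 1148100451 = 901591884.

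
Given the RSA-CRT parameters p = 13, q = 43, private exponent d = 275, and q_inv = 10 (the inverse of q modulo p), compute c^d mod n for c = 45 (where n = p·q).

297

d_p = d mod (p−1) = 275 mod 12 = 11; d_q = d mod (q−1) = 23.
m₁ = c^(d_p) mod p: c ≡ 6 (mod 13), and 6^11 mod 13 = 11.
m₂ = c^(d_q) mod q: c ≡ 2 (mod 43), and 2^23 mod 43 = 39.
h = q_inv·(m₁ − m₂) mod p = 10·(11 − 39) mod 13 = 6.
m = m₂ + h·q = 39 + 6·43 = 297.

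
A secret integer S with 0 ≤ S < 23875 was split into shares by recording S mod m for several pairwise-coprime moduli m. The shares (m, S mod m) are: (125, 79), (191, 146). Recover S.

16954

From S ≡ 79 (mod 125) write S = 79 + 125t. Substituting into S ≡ 146 (mod 191) gives 125t ≡ 67 (mod 191), and since 125⁻¹ ≡ 136 (mod 191), t ≡ 135. Hence S ≡ 79 + 125·135 = 16954 (mod 23875).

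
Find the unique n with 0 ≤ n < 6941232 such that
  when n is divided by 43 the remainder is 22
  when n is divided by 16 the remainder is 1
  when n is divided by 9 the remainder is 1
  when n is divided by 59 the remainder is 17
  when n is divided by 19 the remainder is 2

4280113

Combine the congruences pairwise.
From n ≡ 22 (mod 43) write n = 22 + 43t. Substituting into n ≡ 1 (mod 16) gives 43t ≡ 11 (mod 16), and since 11⁻¹ ≡ 3 (mod 16), t ≡ 1. Hence n ≡ 22 + 43·1 = 65 (mod 688).
From n ≡ 65 (mod 688) write n = 65 + 688t. Substituting into n ≡ 1 (mod 9) gives 688t ≡ 8 (mod 9), and since 4⁻¹ ≡ 7 (mod 9), t ≡ 2. Hence n ≡ 65 + 688·2 = 1441 (mod 6192).
From n ≡ 1441 (mod 6192) write n = 1441 + 6192t. Substituting into n ≡ 17 (mod 59) gives 6192t ≡ 51 (mod 59), and since 56⁻¹ ≡ 39 (mod 59), t ≡ 42. Hence n ≡ 1441 + 6192·42 = 261505 (mod 365328).
From n ≡ 261505 (mod 365328) write n = 261505 + 365328t. Substituting into n ≡ 2 (mod 19) gives 365328t ≡ 13 (mod 19), and since 15⁻¹ ≡ 14 (mod 19), t ≡ 11. Hence n ≡ 261505 + 365328·11 = 4280113 (mod 6941232).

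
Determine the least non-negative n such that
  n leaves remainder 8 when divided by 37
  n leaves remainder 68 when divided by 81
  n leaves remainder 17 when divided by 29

84146

From n ≡ 8 (mod 37) write n = 8 + 37t. Substituting into n ≡ 68 (mod 81) gives 37t ≡ 60 (mod 81), and since 37⁻¹ ≡ 46 (mod 81), t ≡ 6. Hence n ≡ 8 + 37·6 = 230 (mod 2997).
From n ≡ 230 (mod 2997) write n = 230 + 2997t. Substituting into n ≡ 17 (mod 29) gives 2997t ≡ 19 (mod 29), and since 10⁻¹ ≡ 3 (mod 29), t ≡ 28. Hence n ≡ 230 + 2997·28 = 84146 (mod 86913).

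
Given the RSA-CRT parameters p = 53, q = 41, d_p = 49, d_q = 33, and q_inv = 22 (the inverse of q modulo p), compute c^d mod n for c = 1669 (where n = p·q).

m₁ = c^(d_p) mod p: c ≡ 26 (mod 53), and 26^49 mod 53 = 45.
m₂ = c^(d_q) mod q: c ≡ 29 (mod 41), and 29^33 mod 41 = 13.
h = q_inv·(m₁ − m₂) mod p = 22·(45 − 13) mod 53 = 15.
m = m₂ + h·q = 13 + 15·41 = 628.

628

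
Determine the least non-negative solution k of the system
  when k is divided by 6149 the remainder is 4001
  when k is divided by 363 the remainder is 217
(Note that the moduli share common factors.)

47044

gcd(6149, 363) = 11 and 11 | (217 − 4001), so the pair is consistent; merging gives k ≡ 47044 (mod 202917), where 202917 = lcm(6149, 363).
The solution is unique modulo lcm(6149, 363) = 202917.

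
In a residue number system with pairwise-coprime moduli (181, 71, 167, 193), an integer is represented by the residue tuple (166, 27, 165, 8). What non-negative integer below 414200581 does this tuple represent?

127676842

The moduli are pairwise coprime; N = 181·71·167·193 = 414200581.
N/181 = 2288401; 2288401 ≡ 18 (mod 181); 18·171 ≡ 1, so inverse 171.
N/71 = 5833811; 5833811 ≡ 25 (mod 71); 25·54 ≡ 1, so inverse 54.
N/167 = 2480243; 2480243 ≡ 126 (mod 167); 126·57 ≡ 1, so inverse 57.
N/193 = 2146117; 2146117 ≡ 150 (mod 193); 150·184 ≡ 1, so inverse 184.
x ≡ 166·2288401·171 + 27·5833811·54 + 165·2480243·57 + 8·2146117·184 = 99950016863.
99950016863 mod 414200581 = 127676842.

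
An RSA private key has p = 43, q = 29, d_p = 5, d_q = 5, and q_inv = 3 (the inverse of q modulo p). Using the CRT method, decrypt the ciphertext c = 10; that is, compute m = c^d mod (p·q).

240

m₁ = c^(d_p) mod p: c ≡ 10 (mod 43), and 10^5 mod 43 = 25.
m₂ = c^(d_q) mod q: c ≡ 10 (mod 29), and 10^5 mod 29 = 8.
h = q_inv·(m₁ − m₂) mod p = 3·(25 − 8) mod 43 = 8.
m = m₂ + h·q = 8 + 8·29 = 240.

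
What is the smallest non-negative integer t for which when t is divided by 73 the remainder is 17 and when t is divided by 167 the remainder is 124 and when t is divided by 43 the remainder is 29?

82288

The moduli are pairwise coprime; N = 73·167·43 = 524213.
N/73 = 7181; 7181 ≡ 27 (mod 73); 27·46 ≡ 1, so inverse 46.
N/167 = 3139; 3139 ≡ 133 (mod 167); 133·54 ≡ 1, so inverse 54.
N/43 = 12191; 12191 ≡ 22 (mod 43); 22·2 ≡ 1, so inverse 2.
t ≡ 17·7181·46 + 124·3139·54 + 29·12191·2 = 27341364.
27341364 mod 524213 = 82288.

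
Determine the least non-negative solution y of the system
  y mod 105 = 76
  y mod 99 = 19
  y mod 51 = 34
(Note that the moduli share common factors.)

14671

gcd(105, 99) = 3 and 3 | (19 − 76), so the pair is consistent; merging gives y ≡ 811 (mod 3465), where 3465 = lcm(105, 99).
gcd(3465, 51) = 3 and 3 | (34 − 811), so the pair is consistent; merging gives y ≡ 14671 (mod 58905), where 58905 = lcm(3465, 51).
The solution is unique modulo lcm(105, 99, 51) = 58905.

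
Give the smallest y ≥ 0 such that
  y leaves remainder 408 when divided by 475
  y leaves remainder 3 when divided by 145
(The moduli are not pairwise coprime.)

4208

gcd(475, 145) = 5 and 5 | (3 − 408), so the pair is consistent; merging gives y ≡ 4208 (mod 13775), where 13775 = lcm(475, 145).
The solution is unique modulo lcm(475, 145) = 13775.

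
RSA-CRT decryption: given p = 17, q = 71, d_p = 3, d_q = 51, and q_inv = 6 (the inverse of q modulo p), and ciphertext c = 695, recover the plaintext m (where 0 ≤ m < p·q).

m₁ = c^(d_p) mod p: c ≡ 15 (mod 17), and 15^3 mod 17 = 9.
m₂ = c^(d_q) mod q: c ≡ 56 (mod 71), and 56^51 mod 71 = 55.
h = q_inv·(m₁ − m₂) mod p = 6·(9 − 55) mod 17 = 13.
m = m₂ + h·q = 55 + 13·71 = 978.

978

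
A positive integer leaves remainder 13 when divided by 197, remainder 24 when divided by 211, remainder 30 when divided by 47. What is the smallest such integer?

From m ≡ 13 (mod 197) write m = 13 + 197t. Substituting into m ≡ 24 (mod 211) gives 197t ≡ 11 (mod 211), and since 197⁻¹ ≡ 15 (mod 211), t ≡ 165. Hence m ≡ 13 + 197·165 = 32518 (mod 41567).
From m ≡ 32518 (mod 41567) write m = 32518 + 41567t. Substituting into m ≡ 30 (mod 47) gives 41567t ≡ 36 (mod 47), and since 19⁻¹ ≡ 5 (mod 47), t ≡ 39. Hence m ≡ 32518 + 41567·39 = 1653631 (mod 1953649).

1653631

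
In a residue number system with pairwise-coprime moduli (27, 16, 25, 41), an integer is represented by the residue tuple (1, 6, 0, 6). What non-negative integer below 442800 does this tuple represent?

The moduli are pairwise coprime; N = 27·16·25·41 = 442800.
N/27 = 16400; 16400 ≡ 11 (mod 27); 11·5 ≡ 1, so inverse 5.
N/16 = 27675; 27675 ≡ 11 (mod 16); 11·3 ≡ 1, so inverse 3.
N/25 = 17712; 17712 ≡ 12 (mod 25); 12·23 ≡ 1, so inverse 23.
N/41 = 10800; 10800 ≡ 17 (mod 41); 17·29 ≡ 1, so inverse 29.
x ≡ 1·16400·5 + 6·27675·3 + 0·17712·23 + 6·10800·29 = 2459350.
2459350 mod 442800 = 245350.

245350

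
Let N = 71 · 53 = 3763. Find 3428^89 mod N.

2586

Mod 71: 3428 ≡ 20; by Fermat, exponent reduces to 89 mod 70 = 19; 20^19 ≡ 30 (mod 71).
Mod 53: 3428 ≡ 36; by Fermat, exponent reduces to 89 mod 52 = 37; 36^37 ≡ 42 (mod 53).
Combine by CRT: x ≡ 30 (mod 71), x ≡ 42 (mod 53) ⇒ x ≡ 2586 (mod 3763).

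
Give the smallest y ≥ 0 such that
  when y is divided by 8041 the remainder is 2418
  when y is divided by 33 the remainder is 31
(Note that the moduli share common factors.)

10459

gcd(8041, 33) = 11 and 11 | (31 − 2418), so the pair is consistent; merging gives y ≡ 10459 (mod 24123), where 24123 = lcm(8041, 33).
The solution is unique modulo lcm(8041, 33) = 24123.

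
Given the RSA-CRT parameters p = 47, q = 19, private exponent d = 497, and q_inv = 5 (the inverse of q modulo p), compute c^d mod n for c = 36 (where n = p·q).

726

d_p = d mod (p−1) = 497 mod 46 = 37; d_q = d mod (q−1) = 11.
m₁ = c^(d_p) mod p: c ≡ 36 (mod 47), and 36^37 mod 47 = 21.
m₂ = c^(d_q) mod q: c ≡ 17 (mod 19), and 17^11 mod 19 = 4.
h = q_inv·(m₁ − m₂) mod p = 5·(21 − 4) mod 47 = 38.
m = m₂ + h·q = 4 + 38·19 = 726.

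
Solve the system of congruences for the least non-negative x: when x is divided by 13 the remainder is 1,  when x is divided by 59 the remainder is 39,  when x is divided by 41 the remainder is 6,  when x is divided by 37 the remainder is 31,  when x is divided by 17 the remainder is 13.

7025110

The moduli are pairwise coprime; N = 13·59·41·37·17 = 19780163.
N/13 = 1521551; 1521551 ≡ 5 (mod 13); 5·8 ≡ 1, so inverse 8.
N/59 = 335257; 335257 ≡ 19 (mod 59); 19·28 ≡ 1, so inverse 28.
N/41 = 482443; 482443 ≡ 37 (mod 41); 37·10 ≡ 1, so inverse 10.
N/37 = 534599; 534599 ≡ 23 (mod 37); 23·29 ≡ 1, so inverse 29.
N/17 = 1163539; 1163539 ≡ 8 (mod 17); 8·15 ≡ 1, so inverse 15.
x ≡ 1·1521551·8 + 39·335257·28 + 6·482443·10 + 31·534599·29 + 13·1163539·15 = 1114714238.
1114714238 mod 19780163 = 7025110.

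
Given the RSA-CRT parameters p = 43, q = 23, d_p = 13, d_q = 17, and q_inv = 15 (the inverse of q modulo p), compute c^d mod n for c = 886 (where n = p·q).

m₁ = c^(d_p) mod p: c ≡ 26 (mod 43), and 26^13 mod 43 = 30.
m₂ = c^(d_q) mod q: c ≡ 12 (mod 23), and 12^17 mod 23 = 9.
h = q_inv·(m₁ − m₂) mod p = 15·(30 − 9) mod 43 = 14.
m = m₂ + h·q = 9 + 14·23 = 331.

331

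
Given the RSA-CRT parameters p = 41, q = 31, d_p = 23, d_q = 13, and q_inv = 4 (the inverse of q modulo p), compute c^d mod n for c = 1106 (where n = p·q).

983

m₁ = c^(d_p) mod p: c ≡ 40 (mod 41), and 40^23 mod 41 = 40.
m₂ = c^(d_q) mod q: c ≡ 21 (mod 31), and 21^13 mod 31 = 22.
h = q_inv·(m₁ − m₂) mod p = 4·(40 − 22) mod 41 = 31.
m = m₂ + h·q = 22 + 31·31 = 983.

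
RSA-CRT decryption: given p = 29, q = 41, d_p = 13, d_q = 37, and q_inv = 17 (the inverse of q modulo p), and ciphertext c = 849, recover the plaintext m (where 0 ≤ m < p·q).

m₁ = c^(d_p) mod p: c ≡ 8 (mod 29), and 8^13 mod 29 = 18.
m₂ = c^(d_q) mod q: c ≡ 29 (mod 41), and 29^37 mod 41 = 34.
h = q_inv·(m₁ − m₂) mod p = 17·(18 − 34) mod 29 = 18.
m = m₂ + h·q = 34 + 18·41 = 772.

772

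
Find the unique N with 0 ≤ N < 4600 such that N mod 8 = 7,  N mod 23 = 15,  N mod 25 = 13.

From N ≡ 7 (mod 8) write N = 7 + 8t. Substituting into N ≡ 15 (mod 23) gives 8t ≡ 8 (mod 23), and since 8⁻¹ ≡ 3 (mod 23), t ≡ 1. Hence N ≡ 7 + 8·1 = 15 (mod 184).
From N ≡ 15 (mod 184) write N = 15 + 184t. Substituting into N ≡ 13 (mod 25) gives 184t ≡ 23 (mod 25), and since 9⁻¹ ≡ 14 (mod 25), t ≡ 22. Hence N ≡ 15 + 184·22 = 4063 (mod 4600).

4063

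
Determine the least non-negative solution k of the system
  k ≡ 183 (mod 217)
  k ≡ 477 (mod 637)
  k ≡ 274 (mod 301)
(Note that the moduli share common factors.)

gcd(217, 637) = 7 and 7 | (477 − 183), so the pair is consistent; merging gives k ≡ 13854 (mod 19747), where 19747 = lcm(217, 637).
gcd(19747, 301) = 7 and 7 | (274 − 13854), so the pair is consistent; merging gives k ≡ 369300 (mod 849121), where 849121 = lcm(19747, 301).
The solution is unique modulo lcm(217, 637, 301) = 849121.

369300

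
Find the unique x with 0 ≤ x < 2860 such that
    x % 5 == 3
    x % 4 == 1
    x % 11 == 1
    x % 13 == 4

2773

The moduli are pairwise coprime; N = 5·4·11·13 = 2860.
N/5 = 572; 572 ≡ 2 (mod 5); 2·3 ≡ 1, so inverse 3.
N/4 = 715; 715 ≡ 3 (mod 4); 3·3 ≡ 1, so inverse 3.
N/11 = 260; 260 ≡ 7 (mod 11); 7·8 ≡ 1, so inverse 8.
N/13 = 220; 220 ≡ 12 (mod 13); 12·12 ≡ 1, so inverse 12.
x ≡ 3·572·3 + 1·715·3 + 1·260·8 + 4·220·12 = 19933.
19933 mod 2860 = 2773.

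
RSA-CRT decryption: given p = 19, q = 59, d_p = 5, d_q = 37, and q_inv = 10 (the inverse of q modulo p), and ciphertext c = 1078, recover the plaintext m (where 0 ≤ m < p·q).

m₁ = c^(d_p) mod p: c ≡ 14 (mod 19), and 14^5 mod 19 = 10.
m₂ = c^(d_q) mod q: c ≡ 16 (mod 59), and 16^37 mod 59 = 51.
h = q_inv·(m₁ − m₂) mod p = 10·(10 − 51) mod 19 = 8.
m = m₂ + h·q = 51 + 8·59 = 523.

523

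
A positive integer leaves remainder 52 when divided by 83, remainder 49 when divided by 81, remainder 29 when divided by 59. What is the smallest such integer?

From x ≡ 52 (mod 83) write x = 52 + 83t. Substituting into x ≡ 49 (mod 81) gives 83t ≡ 78 (mod 81), and since 2⁻¹ ≡ 41 (mod 81), t ≡ 39. Hence x ≡ 52 + 83·39 = 3289 (mod 6723).
From x ≡ 3289 (mod 6723) write x = 3289 + 6723t. Substituting into x ≡ 29 (mod 59) gives 6723t ≡ 44 (mod 59), and since 56⁻¹ ≡ 39 (mod 59), t ≡ 5. Hence x ≡ 3289 + 6723·5 = 36904 (mod 396657).

36904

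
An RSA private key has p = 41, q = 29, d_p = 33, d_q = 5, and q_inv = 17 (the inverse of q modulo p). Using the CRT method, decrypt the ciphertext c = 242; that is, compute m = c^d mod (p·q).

182

m₁ = c^(d_p) mod p: c ≡ 37 (mod 41), and 37^33 mod 41 = 18.
m₂ = c^(d_q) mod q: c ≡ 10 (mod 29), and 10^5 mod 29 = 8.
h = q_inv·(m₁ − m₂) mod p = 17·(18 − 8) mod 41 = 6.
m = m₂ + h·q = 8 + 6·29 = 182.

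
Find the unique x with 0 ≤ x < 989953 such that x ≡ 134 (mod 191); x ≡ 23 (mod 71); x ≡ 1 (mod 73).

The moduli are pairwise coprime; N = 191·71·73 = 989953.
N/191 = 5183; 5183 ≡ 26 (mod 191); 26·169 ≡ 1, so inverse 169.
N/71 = 13943; 13943 ≡ 27 (mod 71); 27·50 ≡ 1, so inverse 50.
N/73 = 13561; 13561 ≡ 56 (mod 73); 56·30 ≡ 1, so inverse 30.
x ≡ 134·5183·169 + 23·13943·50 + 1·13561·30 = 133815498.
133815498 mod 989953 = 171843.

171843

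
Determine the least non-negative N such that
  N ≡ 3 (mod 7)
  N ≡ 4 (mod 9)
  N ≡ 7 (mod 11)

The moduli are pairwise coprime; M = 7·9·11 = 693.
M/7 = 99; 99 ≡ 1 (mod 7), inverse 1.
M/9 = 77; 77 ≡ 5 (mod 9); 5·2 ≡ 1, so inverse 2.
M/11 = 63; 63 ≡ 8 (mod 11); 8·7 ≡ 1, so inverse 7.
N ≡ 3·99·1 + 4·77·2 + 7·63·7 = 4000.
4000 mod 693 = 535.

535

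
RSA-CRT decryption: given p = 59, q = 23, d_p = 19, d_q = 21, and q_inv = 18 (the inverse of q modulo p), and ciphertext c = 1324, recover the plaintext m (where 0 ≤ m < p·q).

m₁ = c^(d_p) mod p: c ≡ 26 (mod 59), and 26^19 mod 59 = 16.
m₂ = c^(d_q) mod q: c ≡ 13 (mod 23), and 13^21 mod 23 = 16.
h = q_inv·(m₁ − m₂) mod p = 18·(16 − 16) mod 59 = 0.
m = m₂ + h·q = 16 + 0·23 = 16.

16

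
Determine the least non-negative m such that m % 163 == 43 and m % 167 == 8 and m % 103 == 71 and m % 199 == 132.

86475781

The moduli are pairwise coprime; N = 163·167·103·199 = 557948837.
N/163 = 3422999; 3422999 ≡ 162 (mod 163); 162·162 ≡ 1, so inverse 162.
N/167 = 3341011; 3341011 ≡ 9 (mod 167); 9·130 ≡ 1, so inverse 130.
N/103 = 5416979; 5416979 ≡ 3 (mod 103); 3·69 ≡ 1, so inverse 69.
N/199 = 2803763; 2803763 ≡ 52 (mod 199); 52·111 ≡ 1, so inverse 111.
m ≡ 43·3422999·162 + 8·3341011·130 + 71·5416979·69 + 132·2803763·111 = 94937778071.
94937778071 mod 557948837 = 86475781.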